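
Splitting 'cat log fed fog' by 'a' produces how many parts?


Splitting by 'a' breaks the string at each occurrence of the separator.
Text: 'cat log fed fog'
Parts after split:
  Part 1: 'c'
  Part 2: 't log fed fog'
Total parts: 2

2


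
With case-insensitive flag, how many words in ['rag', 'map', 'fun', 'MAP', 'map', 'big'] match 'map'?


Case-insensitive matching: compare each word's lowercase form to 'map'.
  'rag' -> lower='rag' -> no
  'map' -> lower='map' -> MATCH
  'fun' -> lower='fun' -> no
  'MAP' -> lower='map' -> MATCH
  'map' -> lower='map' -> MATCH
  'big' -> lower='big' -> no
Matches: ['map', 'MAP', 'map']
Count: 3

3


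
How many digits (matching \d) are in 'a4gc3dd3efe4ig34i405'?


\d matches any digit 0-9.
Scanning 'a4gc3dd3efe4ig34i405':
  pos 1: '4' -> DIGIT
  pos 4: '3' -> DIGIT
  pos 7: '3' -> DIGIT
  pos 11: '4' -> DIGIT
  pos 14: '3' -> DIGIT
  pos 15: '4' -> DIGIT
  pos 17: '4' -> DIGIT
  pos 18: '0' -> DIGIT
  pos 19: '5' -> DIGIT
Digits found: ['4', '3', '3', '4', '3', '4', '4', '0', '5']
Total: 9

9


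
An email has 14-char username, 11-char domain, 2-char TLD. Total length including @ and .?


An email address has format: username@domain.tld
Username length: 14
'@' character: 1
Domain length: 11
'.' character: 1
TLD length: 2
Total = 14 + 1 + 11 + 1 + 2 = 29

29


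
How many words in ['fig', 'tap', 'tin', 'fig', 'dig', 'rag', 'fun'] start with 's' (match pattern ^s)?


Pattern ^s anchors to start of word. Check which words begin with 's':
  'fig' -> no
  'tap' -> no
  'tin' -> no
  'fig' -> no
  'dig' -> no
  'rag' -> no
  'fun' -> no
Matching words: []
Count: 0

0


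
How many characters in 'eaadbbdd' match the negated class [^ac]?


Negated class [^ac] matches any char NOT in {a, c}
Scanning 'eaadbbdd':
  pos 0: 'e' -> MATCH
  pos 1: 'a' -> no (excluded)
  pos 2: 'a' -> no (excluded)
  pos 3: 'd' -> MATCH
  pos 4: 'b' -> MATCH
  pos 5: 'b' -> MATCH
  pos 6: 'd' -> MATCH
  pos 7: 'd' -> MATCH
Total matches: 6

6


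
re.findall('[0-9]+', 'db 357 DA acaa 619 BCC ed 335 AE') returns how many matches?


Pattern '[0-9]+' finds one or more digits.
Text: 'db 357 DA acaa 619 BCC ed 335 AE'
Scanning for matches:
  Match 1: '357'
  Match 2: '619'
  Match 3: '335'
Total matches: 3

3


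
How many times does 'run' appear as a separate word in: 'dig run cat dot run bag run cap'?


Scanning each word for exact match 'run':
  Word 1: 'dig' -> no
  Word 2: 'run' -> MATCH
  Word 3: 'cat' -> no
  Word 4: 'dot' -> no
  Word 5: 'run' -> MATCH
  Word 6: 'bag' -> no
  Word 7: 'run' -> MATCH
  Word 8: 'cap' -> no
Total matches: 3

3


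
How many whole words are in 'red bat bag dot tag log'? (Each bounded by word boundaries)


Word boundaries (\b) mark the start/end of each word.
Text: 'red bat bag dot tag log'
Splitting by whitespace:
  Word 1: 'red'
  Word 2: 'bat'
  Word 3: 'bag'
  Word 4: 'dot'
  Word 5: 'tag'
  Word 6: 'log'
Total whole words: 6

6


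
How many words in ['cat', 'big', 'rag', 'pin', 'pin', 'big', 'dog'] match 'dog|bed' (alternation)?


Alternation 'dog|bed' matches either 'dog' or 'bed'.
Checking each word:
  'cat' -> no
  'big' -> no
  'rag' -> no
  'pin' -> no
  'pin' -> no
  'big' -> no
  'dog' -> MATCH
Matches: ['dog']
Count: 1

1


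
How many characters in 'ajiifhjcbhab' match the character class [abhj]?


Character class [abhj] matches any of: {a, b, h, j}
Scanning string 'ajiifhjcbhab' character by character:
  pos 0: 'a' -> MATCH
  pos 1: 'j' -> MATCH
  pos 2: 'i' -> no
  pos 3: 'i' -> no
  pos 4: 'f' -> no
  pos 5: 'h' -> MATCH
  pos 6: 'j' -> MATCH
  pos 7: 'c' -> no
  pos 8: 'b' -> MATCH
  pos 9: 'h' -> MATCH
  pos 10: 'a' -> MATCH
  pos 11: 'b' -> MATCH
Total matches: 8

8


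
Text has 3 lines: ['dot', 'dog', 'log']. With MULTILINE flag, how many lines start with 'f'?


With MULTILINE flag, ^ matches the start of each line.
Lines: ['dot', 'dog', 'log']
Checking which lines start with 'f':
  Line 1: 'dot' -> no
  Line 2: 'dog' -> no
  Line 3: 'log' -> no
Matching lines: []
Count: 0

0


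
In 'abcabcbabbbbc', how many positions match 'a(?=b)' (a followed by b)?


Lookahead 'a(?=b)' matches 'a' only when followed by 'b'.
String: 'abcabcbabbbbc'
Checking each position where char is 'a':
  pos 0: 'a' -> MATCH (next='b')
  pos 3: 'a' -> MATCH (next='b')
  pos 7: 'a' -> MATCH (next='b')
Matching positions: [0, 3, 7]
Count: 3

3


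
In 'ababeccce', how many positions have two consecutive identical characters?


Looking for consecutive identical characters in 'ababeccce':
  pos 0-1: 'a' vs 'b' -> different
  pos 1-2: 'b' vs 'a' -> different
  pos 2-3: 'a' vs 'b' -> different
  pos 3-4: 'b' vs 'e' -> different
  pos 4-5: 'e' vs 'c' -> different
  pos 5-6: 'c' vs 'c' -> MATCH ('cc')
  pos 6-7: 'c' vs 'c' -> MATCH ('cc')
  pos 7-8: 'c' vs 'e' -> different
Consecutive identical pairs: ['cc', 'cc']
Count: 2

2


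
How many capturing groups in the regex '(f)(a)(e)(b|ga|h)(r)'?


To count capturing groups, count each '(' that starts a group.
Pattern: '(f)(a)(e)(b|ga|h)(r)'
Walking through the pattern:
  Position 0: '(' -> group #1
  Position 3: '(' -> group #2
  Position 6: '(' -> group #3
  Position 9: '(' -> group #4
  Position 17: '(' -> group #5
Total capturing groups: 5

5


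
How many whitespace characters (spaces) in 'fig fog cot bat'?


\s matches whitespace characters (spaces, tabs, etc.).
Text: 'fig fog cot bat'
This text has 4 words separated by spaces.
Number of spaces = number of words - 1 = 4 - 1 = 3

3


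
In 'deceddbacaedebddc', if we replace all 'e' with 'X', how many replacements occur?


re.sub('e', 'X', text) replaces every occurrence of 'e' with 'X'.
Text: 'deceddbacaedebddc'
Scanning for 'e':
  pos 1: 'e' -> replacement #1
  pos 3: 'e' -> replacement #2
  pos 10: 'e' -> replacement #3
  pos 12: 'e' -> replacement #4
Total replacements: 4

4


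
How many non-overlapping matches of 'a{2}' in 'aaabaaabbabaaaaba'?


Pattern 'a{2}' matches exactly 2 consecutive a's (greedy, non-overlapping).
String: 'aaabaaabbabaaaaba'
Scanning for runs of a's:
  Run at pos 0: 'aaa' (length 3) -> 1 match(es)
  Run at pos 4: 'aaa' (length 3) -> 1 match(es)
  Run at pos 9: 'a' (length 1) -> 0 match(es)
  Run at pos 11: 'aaaa' (length 4) -> 2 match(es)
  Run at pos 16: 'a' (length 1) -> 0 match(es)
Matches found: ['aa', 'aa', 'aa', 'aa']
Total: 4

4


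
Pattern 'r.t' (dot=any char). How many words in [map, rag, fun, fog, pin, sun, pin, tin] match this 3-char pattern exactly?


Pattern 'r.t' means: starts with 'r', any single char, ends with 't'.
Checking each word (must be exactly 3 chars):
  'map' (len=3): no
  'rag' (len=3): no
  'fun' (len=3): no
  'fog' (len=3): no
  'pin' (len=3): no
  'sun' (len=3): no
  'pin' (len=3): no
  'tin' (len=3): no
Matching words: []
Total: 0

0


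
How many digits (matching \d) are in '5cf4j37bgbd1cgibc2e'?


\d matches any digit 0-9.
Scanning '5cf4j37bgbd1cgibc2e':
  pos 0: '5' -> DIGIT
  pos 3: '4' -> DIGIT
  pos 5: '3' -> DIGIT
  pos 6: '7' -> DIGIT
  pos 11: '1' -> DIGIT
  pos 17: '2' -> DIGIT
Digits found: ['5', '4', '3', '7', '1', '2']
Total: 6

6


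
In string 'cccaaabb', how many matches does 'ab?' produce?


Pattern 'ab?' matches 'a' optionally followed by 'b'.
String: 'cccaaabb'
Scanning left to right for 'a' then checking next char:
  Match 1: 'a' (a not followed by b)
  Match 2: 'a' (a not followed by b)
  Match 3: 'ab' (a followed by b)
Total matches: 3

3


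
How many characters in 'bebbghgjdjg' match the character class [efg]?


Character class [efg] matches any of: {e, f, g}
Scanning string 'bebbghgjdjg' character by character:
  pos 0: 'b' -> no
  pos 1: 'e' -> MATCH
  pos 2: 'b' -> no
  pos 3: 'b' -> no
  pos 4: 'g' -> MATCH
  pos 5: 'h' -> no
  pos 6: 'g' -> MATCH
  pos 7: 'j' -> no
  pos 8: 'd' -> no
  pos 9: 'j' -> no
  pos 10: 'g' -> MATCH
Total matches: 4

4


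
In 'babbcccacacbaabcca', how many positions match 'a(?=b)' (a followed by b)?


Lookahead 'a(?=b)' matches 'a' only when followed by 'b'.
String: 'babbcccacacbaabcca'
Checking each position where char is 'a':
  pos 1: 'a' -> MATCH (next='b')
  pos 7: 'a' -> no (next='c')
  pos 9: 'a' -> no (next='c')
  pos 12: 'a' -> no (next='a')
  pos 13: 'a' -> MATCH (next='b')
Matching positions: [1, 13]
Count: 2

2


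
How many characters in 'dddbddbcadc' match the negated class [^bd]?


Negated class [^bd] matches any char NOT in {b, d}
Scanning 'dddbddbcadc':
  pos 0: 'd' -> no (excluded)
  pos 1: 'd' -> no (excluded)
  pos 2: 'd' -> no (excluded)
  pos 3: 'b' -> no (excluded)
  pos 4: 'd' -> no (excluded)
  pos 5: 'd' -> no (excluded)
  pos 6: 'b' -> no (excluded)
  pos 7: 'c' -> MATCH
  pos 8: 'a' -> MATCH
  pos 9: 'd' -> no (excluded)
  pos 10: 'c' -> MATCH
Total matches: 3

3


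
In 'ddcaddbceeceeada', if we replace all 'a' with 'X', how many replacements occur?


re.sub('a', 'X', text) replaces every occurrence of 'a' with 'X'.
Text: 'ddcaddbceeceeada'
Scanning for 'a':
  pos 3: 'a' -> replacement #1
  pos 13: 'a' -> replacement #2
  pos 15: 'a' -> replacement #3
Total replacements: 3

3


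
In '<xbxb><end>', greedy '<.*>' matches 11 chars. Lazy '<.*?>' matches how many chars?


Greedy '<.*>' tries to match as MUCH as possible.
Lazy '<.*?>' tries to match as LITTLE as possible.

String: '<xbxb><end>'
Greedy '<.*>' starts at first '<' and extends to the LAST '>': '<xbxb><end>' (11 chars)
Lazy '<.*?>' starts at first '<' and stops at the FIRST '>': '<xbxb>' (6 chars)

6


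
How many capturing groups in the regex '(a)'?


To count capturing groups, count each '(' that starts a group.
Pattern: '(a)'
Walking through the pattern:
  Position 0: '(' -> group #1
Total capturing groups: 1

1


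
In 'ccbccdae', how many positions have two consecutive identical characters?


Looking for consecutive identical characters in 'ccbccdae':
  pos 0-1: 'c' vs 'c' -> MATCH ('cc')
  pos 1-2: 'c' vs 'b' -> different
  pos 2-3: 'b' vs 'c' -> different
  pos 3-4: 'c' vs 'c' -> MATCH ('cc')
  pos 4-5: 'c' vs 'd' -> different
  pos 5-6: 'd' vs 'a' -> different
  pos 6-7: 'a' vs 'e' -> different
Consecutive identical pairs: ['cc', 'cc']
Count: 2

2


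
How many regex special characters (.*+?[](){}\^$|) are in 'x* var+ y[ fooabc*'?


Regex special characters are: . * + ? [ ] ( ) { } \ ^ $ |
Scanning 'x* var+ y[ fooabc*':
  pos 1: '*' -> SPECIAL
  pos 6: '+' -> SPECIAL
  pos 9: '[' -> SPECIAL
  pos 17: '*' -> SPECIAL
Special chars found: ['*', '+', '[', '*']
Total: 4

4


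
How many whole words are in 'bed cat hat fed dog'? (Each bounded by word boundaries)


Word boundaries (\b) mark the start/end of each word.
Text: 'bed cat hat fed dog'
Splitting by whitespace:
  Word 1: 'bed'
  Word 2: 'cat'
  Word 3: 'hat'
  Word 4: 'fed'
  Word 5: 'dog'
Total whole words: 5

5


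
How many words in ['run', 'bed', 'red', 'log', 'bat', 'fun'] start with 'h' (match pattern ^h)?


Pattern ^h anchors to start of word. Check which words begin with 'h':
  'run' -> no
  'bed' -> no
  'red' -> no
  'log' -> no
  'bat' -> no
  'fun' -> no
Matching words: []
Count: 0

0


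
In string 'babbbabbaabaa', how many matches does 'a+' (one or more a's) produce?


Pattern 'a+' matches one or more consecutive a's.
String: 'babbbabbaabaa'
Scanning for runs of a:
  Match 1: 'a' (length 1)
  Match 2: 'a' (length 1)
  Match 3: 'aa' (length 2)
  Match 4: 'aa' (length 2)
Total matches: 4

4


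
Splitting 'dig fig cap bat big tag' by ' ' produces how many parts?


Splitting by ' ' breaks the string at each occurrence of the separator.
Text: 'dig fig cap bat big tag'
Parts after split:
  Part 1: 'dig'
  Part 2: 'fig'
  Part 3: 'cap'
  Part 4: 'bat'
  Part 5: 'big'
  Part 6: 'tag'
Total parts: 6

6


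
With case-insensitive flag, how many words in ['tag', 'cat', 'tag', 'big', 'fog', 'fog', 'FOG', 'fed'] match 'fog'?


Case-insensitive matching: compare each word's lowercase form to 'fog'.
  'tag' -> lower='tag' -> no
  'cat' -> lower='cat' -> no
  'tag' -> lower='tag' -> no
  'big' -> lower='big' -> no
  'fog' -> lower='fog' -> MATCH
  'fog' -> lower='fog' -> MATCH
  'FOG' -> lower='fog' -> MATCH
  'fed' -> lower='fed' -> no
Matches: ['fog', 'fog', 'FOG']
Count: 3

3


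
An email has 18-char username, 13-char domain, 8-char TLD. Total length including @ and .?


An email address has format: username@domain.tld
Username length: 18
'@' character: 1
Domain length: 13
'.' character: 1
TLD length: 8
Total = 18 + 1 + 13 + 1 + 8 = 41

41


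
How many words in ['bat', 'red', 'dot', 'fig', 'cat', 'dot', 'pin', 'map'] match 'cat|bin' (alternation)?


Alternation 'cat|bin' matches either 'cat' or 'bin'.
Checking each word:
  'bat' -> no
  'red' -> no
  'dot' -> no
  'fig' -> no
  'cat' -> MATCH
  'dot' -> no
  'pin' -> no
  'map' -> no
Matches: ['cat']
Count: 1

1


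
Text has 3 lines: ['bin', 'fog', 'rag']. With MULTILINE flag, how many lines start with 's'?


With MULTILINE flag, ^ matches the start of each line.
Lines: ['bin', 'fog', 'rag']
Checking which lines start with 's':
  Line 1: 'bin' -> no
  Line 2: 'fog' -> no
  Line 3: 'rag' -> no
Matching lines: []
Count: 0

0


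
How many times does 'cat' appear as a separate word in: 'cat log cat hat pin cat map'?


Scanning each word for exact match 'cat':
  Word 1: 'cat' -> MATCH
  Word 2: 'log' -> no
  Word 3: 'cat' -> MATCH
  Word 4: 'hat' -> no
  Word 5: 'pin' -> no
  Word 6: 'cat' -> MATCH
  Word 7: 'map' -> no
Total matches: 3

3


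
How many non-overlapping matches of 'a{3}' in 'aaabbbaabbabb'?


Pattern 'a{3}' matches exactly 3 consecutive a's (greedy, non-overlapping).
String: 'aaabbbaabbabb'
Scanning for runs of a's:
  Run at pos 0: 'aaa' (length 3) -> 1 match(es)
  Run at pos 6: 'aa' (length 2) -> 0 match(es)
  Run at pos 10: 'a' (length 1) -> 0 match(es)
Matches found: ['aaa']
Total: 1

1


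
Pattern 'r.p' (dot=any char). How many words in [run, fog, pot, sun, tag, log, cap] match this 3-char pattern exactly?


Pattern 'r.p' means: starts with 'r', any single char, ends with 'p'.
Checking each word (must be exactly 3 chars):
  'run' (len=3): no
  'fog' (len=3): no
  'pot' (len=3): no
  'sun' (len=3): no
  'tag' (len=3): no
  'log' (len=3): no
  'cap' (len=3): no
Matching words: []
Total: 0

0


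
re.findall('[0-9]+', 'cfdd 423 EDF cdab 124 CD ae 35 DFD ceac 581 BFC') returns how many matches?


Pattern '[0-9]+' finds one or more digits.
Text: 'cfdd 423 EDF cdab 124 CD ae 35 DFD ceac 581 BFC'
Scanning for matches:
  Match 1: '423'
  Match 2: '124'
  Match 3: '35'
  Match 4: '581'
Total matches: 4

4


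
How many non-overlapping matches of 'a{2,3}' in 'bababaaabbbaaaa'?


Pattern 'a{2,3}' matches between 2 and 3 consecutive a's (greedy).
String: 'bababaaabbbaaaa'
Finding runs of a's and applying greedy matching:
  Run at pos 1: 'a' (length 1)
  Run at pos 3: 'a' (length 1)
  Run at pos 5: 'aaa' (length 3)
  Run at pos 11: 'aaaa' (length 4)
Matches: ['aaa', 'aaa']
Count: 2

2


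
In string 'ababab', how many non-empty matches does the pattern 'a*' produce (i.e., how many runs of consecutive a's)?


Pattern 'a*' matches zero or more a's. We want non-empty runs of consecutive a's.
String: 'ababab'
Walking through the string to find runs of a's:
  Run 1: positions 0-0 -> 'a'
  Run 2: positions 2-2 -> 'a'
  Run 3: positions 4-4 -> 'a'
Non-empty runs found: ['a', 'a', 'a']
Count: 3

3


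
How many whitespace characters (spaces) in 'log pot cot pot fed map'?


\s matches whitespace characters (spaces, tabs, etc.).
Text: 'log pot cot pot fed map'
This text has 6 words separated by spaces.
Number of spaces = number of words - 1 = 6 - 1 = 5

5


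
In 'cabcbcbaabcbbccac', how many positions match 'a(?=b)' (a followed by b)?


Lookahead 'a(?=b)' matches 'a' only when followed by 'b'.
String: 'cabcbcbaabcbbccac'
Checking each position where char is 'a':
  pos 1: 'a' -> MATCH (next='b')
  pos 7: 'a' -> no (next='a')
  pos 8: 'a' -> MATCH (next='b')
  pos 15: 'a' -> no (next='c')
Matching positions: [1, 8]
Count: 2

2


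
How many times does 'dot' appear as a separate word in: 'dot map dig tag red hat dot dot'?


Scanning each word for exact match 'dot':
  Word 1: 'dot' -> MATCH
  Word 2: 'map' -> no
  Word 3: 'dig' -> no
  Word 4: 'tag' -> no
  Word 5: 'red' -> no
  Word 6: 'hat' -> no
  Word 7: 'dot' -> MATCH
  Word 8: 'dot' -> MATCH
Total matches: 3

3


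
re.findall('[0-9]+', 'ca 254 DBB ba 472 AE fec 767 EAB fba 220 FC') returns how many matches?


Pattern '[0-9]+' finds one or more digits.
Text: 'ca 254 DBB ba 472 AE fec 767 EAB fba 220 FC'
Scanning for matches:
  Match 1: '254'
  Match 2: '472'
  Match 3: '767'
  Match 4: '220'
Total matches: 4

4


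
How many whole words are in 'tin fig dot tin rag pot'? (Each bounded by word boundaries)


Word boundaries (\b) mark the start/end of each word.
Text: 'tin fig dot tin rag pot'
Splitting by whitespace:
  Word 1: 'tin'
  Word 2: 'fig'
  Word 3: 'dot'
  Word 4: 'tin'
  Word 5: 'rag'
  Word 6: 'pot'
Total whole words: 6

6


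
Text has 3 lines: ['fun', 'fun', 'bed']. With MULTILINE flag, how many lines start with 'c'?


With MULTILINE flag, ^ matches the start of each line.
Lines: ['fun', 'fun', 'bed']
Checking which lines start with 'c':
  Line 1: 'fun' -> no
  Line 2: 'fun' -> no
  Line 3: 'bed' -> no
Matching lines: []
Count: 0

0


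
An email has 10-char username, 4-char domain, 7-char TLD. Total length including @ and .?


An email address has format: username@domain.tld
Username length: 10
'@' character: 1
Domain length: 4
'.' character: 1
TLD length: 7
Total = 10 + 1 + 4 + 1 + 7 = 23

23


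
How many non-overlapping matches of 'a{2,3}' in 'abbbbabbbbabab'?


Pattern 'a{2,3}' matches between 2 and 3 consecutive a's (greedy).
String: 'abbbbabbbbabab'
Finding runs of a's and applying greedy matching:
  Run at pos 0: 'a' (length 1)
  Run at pos 5: 'a' (length 1)
  Run at pos 10: 'a' (length 1)
  Run at pos 12: 'a' (length 1)
Matches: []
Count: 0

0


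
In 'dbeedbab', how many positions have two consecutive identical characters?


Looking for consecutive identical characters in 'dbeedbab':
  pos 0-1: 'd' vs 'b' -> different
  pos 1-2: 'b' vs 'e' -> different
  pos 2-3: 'e' vs 'e' -> MATCH ('ee')
  pos 3-4: 'e' vs 'd' -> different
  pos 4-5: 'd' vs 'b' -> different
  pos 5-6: 'b' vs 'a' -> different
  pos 6-7: 'a' vs 'b' -> different
Consecutive identical pairs: ['ee']
Count: 1

1


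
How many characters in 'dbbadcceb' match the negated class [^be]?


Negated class [^be] matches any char NOT in {b, e}
Scanning 'dbbadcceb':
  pos 0: 'd' -> MATCH
  pos 1: 'b' -> no (excluded)
  pos 2: 'b' -> no (excluded)
  pos 3: 'a' -> MATCH
  pos 4: 'd' -> MATCH
  pos 5: 'c' -> MATCH
  pos 6: 'c' -> MATCH
  pos 7: 'e' -> no (excluded)
  pos 8: 'b' -> no (excluded)
Total matches: 5

5


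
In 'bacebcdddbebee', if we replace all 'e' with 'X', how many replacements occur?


re.sub('e', 'X', text) replaces every occurrence of 'e' with 'X'.
Text: 'bacebcdddbebee'
Scanning for 'e':
  pos 3: 'e' -> replacement #1
  pos 10: 'e' -> replacement #2
  pos 12: 'e' -> replacement #3
  pos 13: 'e' -> replacement #4
Total replacements: 4

4


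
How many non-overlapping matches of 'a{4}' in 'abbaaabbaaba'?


Pattern 'a{4}' matches exactly 4 consecutive a's (greedy, non-overlapping).
String: 'abbaaabbaaba'
Scanning for runs of a's:
  Run at pos 0: 'a' (length 1) -> 0 match(es)
  Run at pos 3: 'aaa' (length 3) -> 0 match(es)
  Run at pos 8: 'aa' (length 2) -> 0 match(es)
  Run at pos 11: 'a' (length 1) -> 0 match(es)
Matches found: []
Total: 0

0


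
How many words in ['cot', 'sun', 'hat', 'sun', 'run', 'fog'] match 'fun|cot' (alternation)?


Alternation 'fun|cot' matches either 'fun' or 'cot'.
Checking each word:
  'cot' -> MATCH
  'sun' -> no
  'hat' -> no
  'sun' -> no
  'run' -> no
  'fog' -> no
Matches: ['cot']
Count: 1

1


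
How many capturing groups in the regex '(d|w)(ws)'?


To count capturing groups, count each '(' that starts a group.
Pattern: '(d|w)(ws)'
Walking through the pattern:
  Position 0: '(' -> group #1
  Position 5: '(' -> group #2
Total capturing groups: 2

2


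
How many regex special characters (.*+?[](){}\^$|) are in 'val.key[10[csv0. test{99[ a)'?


Regex special characters are: . * + ? [ ] ( ) { } \ ^ $ |
Scanning 'val.key[10[csv0. test{99[ a)':
  pos 3: '.' -> SPECIAL
  pos 7: '[' -> SPECIAL
  pos 10: '[' -> SPECIAL
  pos 15: '.' -> SPECIAL
  pos 21: '{' -> SPECIAL
  pos 24: '[' -> SPECIAL
  pos 27: ')' -> SPECIAL
Special chars found: ['.', '[', '[', '.', '{', '[', ')']
Total: 7

7


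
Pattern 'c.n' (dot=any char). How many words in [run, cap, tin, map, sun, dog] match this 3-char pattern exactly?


Pattern 'c.n' means: starts with 'c', any single char, ends with 'n'.
Checking each word (must be exactly 3 chars):
  'run' (len=3): no
  'cap' (len=3): no
  'tin' (len=3): no
  'map' (len=3): no
  'sun' (len=3): no
  'dog' (len=3): no
Matching words: []
Total: 0

0


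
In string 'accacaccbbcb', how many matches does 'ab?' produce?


Pattern 'ab?' matches 'a' optionally followed by 'b'.
String: 'accacaccbbcb'
Scanning left to right for 'a' then checking next char:
  Match 1: 'a' (a not followed by b)
  Match 2: 'a' (a not followed by b)
  Match 3: 'a' (a not followed by b)
Total matches: 3

3


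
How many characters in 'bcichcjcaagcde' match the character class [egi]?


Character class [egi] matches any of: {e, g, i}
Scanning string 'bcichcjcaagcde' character by character:
  pos 0: 'b' -> no
  pos 1: 'c' -> no
  pos 2: 'i' -> MATCH
  pos 3: 'c' -> no
  pos 4: 'h' -> no
  pos 5: 'c' -> no
  pos 6: 'j' -> no
  pos 7: 'c' -> no
  pos 8: 'a' -> no
  pos 9: 'a' -> no
  pos 10: 'g' -> MATCH
  pos 11: 'c' -> no
  pos 12: 'd' -> no
  pos 13: 'e' -> MATCH
Total matches: 3

3


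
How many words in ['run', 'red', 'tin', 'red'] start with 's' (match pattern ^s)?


Pattern ^s anchors to start of word. Check which words begin with 's':
  'run' -> no
  'red' -> no
  'tin' -> no
  'red' -> no
Matching words: []
Count: 0

0


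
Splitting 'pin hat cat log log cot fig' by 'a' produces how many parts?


Splitting by 'a' breaks the string at each occurrence of the separator.
Text: 'pin hat cat log log cot fig'
Parts after split:
  Part 1: 'pin h'
  Part 2: 't c'
  Part 3: 't log log cot fig'
Total parts: 3

3


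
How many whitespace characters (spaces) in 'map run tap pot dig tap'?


\s matches whitespace characters (spaces, tabs, etc.).
Text: 'map run tap pot dig tap'
This text has 6 words separated by spaces.
Number of spaces = number of words - 1 = 6 - 1 = 5

5


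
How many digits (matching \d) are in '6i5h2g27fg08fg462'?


\d matches any digit 0-9.
Scanning '6i5h2g27fg08fg462':
  pos 0: '6' -> DIGIT
  pos 2: '5' -> DIGIT
  pos 4: '2' -> DIGIT
  pos 6: '2' -> DIGIT
  pos 7: '7' -> DIGIT
  pos 10: '0' -> DIGIT
  pos 11: '8' -> DIGIT
  pos 14: '4' -> DIGIT
  pos 15: '6' -> DIGIT
  pos 16: '2' -> DIGIT
Digits found: ['6', '5', '2', '2', '7', '0', '8', '4', '6', '2']
Total: 10

10


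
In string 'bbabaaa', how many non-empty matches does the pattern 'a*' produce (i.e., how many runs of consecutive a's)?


Pattern 'a*' matches zero or more a's. We want non-empty runs of consecutive a's.
String: 'bbabaaa'
Walking through the string to find runs of a's:
  Run 1: positions 2-2 -> 'a'
  Run 2: positions 4-6 -> 'aaa'
Non-empty runs found: ['a', 'aaa']
Count: 2

2


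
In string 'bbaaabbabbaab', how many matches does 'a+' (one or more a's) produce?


Pattern 'a+' matches one or more consecutive a's.
String: 'bbaaabbabbaab'
Scanning for runs of a:
  Match 1: 'aaa' (length 3)
  Match 2: 'a' (length 1)
  Match 3: 'aa' (length 2)
Total matches: 3

3


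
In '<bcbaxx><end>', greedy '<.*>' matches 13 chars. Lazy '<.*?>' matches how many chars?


Greedy '<.*>' tries to match as MUCH as possible.
Lazy '<.*?>' tries to match as LITTLE as possible.

String: '<bcbaxx><end>'
Greedy '<.*>' starts at first '<' and extends to the LAST '>': '<bcbaxx><end>' (13 chars)
Lazy '<.*?>' starts at first '<' and stops at the FIRST '>': '<bcbaxx>' (8 chars)

8


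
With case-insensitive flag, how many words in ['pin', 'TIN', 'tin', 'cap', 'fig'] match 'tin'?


Case-insensitive matching: compare each word's lowercase form to 'tin'.
  'pin' -> lower='pin' -> no
  'TIN' -> lower='tin' -> MATCH
  'tin' -> lower='tin' -> MATCH
  'cap' -> lower='cap' -> no
  'fig' -> lower='fig' -> no
Matches: ['TIN', 'tin']
Count: 2

2


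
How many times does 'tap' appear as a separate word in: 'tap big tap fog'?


Scanning each word for exact match 'tap':
  Word 1: 'tap' -> MATCH
  Word 2: 'big' -> no
  Word 3: 'tap' -> MATCH
  Word 4: 'fog' -> no
Total matches: 2

2


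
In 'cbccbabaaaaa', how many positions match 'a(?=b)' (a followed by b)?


Lookahead 'a(?=b)' matches 'a' only when followed by 'b'.
String: 'cbccbabaaaaa'
Checking each position where char is 'a':
  pos 5: 'a' -> MATCH (next='b')
  pos 7: 'a' -> no (next='a')
  pos 8: 'a' -> no (next='a')
  pos 9: 'a' -> no (next='a')
  pos 10: 'a' -> no (next='a')
Matching positions: [5]
Count: 1

1


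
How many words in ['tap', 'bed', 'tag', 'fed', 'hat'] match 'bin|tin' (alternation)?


Alternation 'bin|tin' matches either 'bin' or 'tin'.
Checking each word:
  'tap' -> no
  'bed' -> no
  'tag' -> no
  'fed' -> no
  'hat' -> no
Matches: []
Count: 0

0


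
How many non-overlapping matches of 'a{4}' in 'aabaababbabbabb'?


Pattern 'a{4}' matches exactly 4 consecutive a's (greedy, non-overlapping).
String: 'aabaababbabbabb'
Scanning for runs of a's:
  Run at pos 0: 'aa' (length 2) -> 0 match(es)
  Run at pos 3: 'aa' (length 2) -> 0 match(es)
  Run at pos 6: 'a' (length 1) -> 0 match(es)
  Run at pos 9: 'a' (length 1) -> 0 match(es)
  Run at pos 12: 'a' (length 1) -> 0 match(es)
Matches found: []
Total: 0

0


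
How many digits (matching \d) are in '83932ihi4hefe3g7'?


\d matches any digit 0-9.
Scanning '83932ihi4hefe3g7':
  pos 0: '8' -> DIGIT
  pos 1: '3' -> DIGIT
  pos 2: '9' -> DIGIT
  pos 3: '3' -> DIGIT
  pos 4: '2' -> DIGIT
  pos 8: '4' -> DIGIT
  pos 13: '3' -> DIGIT
  pos 15: '7' -> DIGIT
Digits found: ['8', '3', '9', '3', '2', '4', '3', '7']
Total: 8

8


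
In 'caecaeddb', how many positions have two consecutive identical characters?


Looking for consecutive identical characters in 'caecaeddb':
  pos 0-1: 'c' vs 'a' -> different
  pos 1-2: 'a' vs 'e' -> different
  pos 2-3: 'e' vs 'c' -> different
  pos 3-4: 'c' vs 'a' -> different
  pos 4-5: 'a' vs 'e' -> different
  pos 5-6: 'e' vs 'd' -> different
  pos 6-7: 'd' vs 'd' -> MATCH ('dd')
  pos 7-8: 'd' vs 'b' -> different
Consecutive identical pairs: ['dd']
Count: 1

1


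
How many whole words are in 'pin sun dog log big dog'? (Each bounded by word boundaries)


Word boundaries (\b) mark the start/end of each word.
Text: 'pin sun dog log big dog'
Splitting by whitespace:
  Word 1: 'pin'
  Word 2: 'sun'
  Word 3: 'dog'
  Word 4: 'log'
  Word 5: 'big'
  Word 6: 'dog'
Total whole words: 6

6


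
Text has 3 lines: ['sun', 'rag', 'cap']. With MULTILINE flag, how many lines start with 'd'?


With MULTILINE flag, ^ matches the start of each line.
Lines: ['sun', 'rag', 'cap']
Checking which lines start with 'd':
  Line 1: 'sun' -> no
  Line 2: 'rag' -> no
  Line 3: 'cap' -> no
Matching lines: []
Count: 0

0


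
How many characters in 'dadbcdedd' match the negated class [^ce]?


Negated class [^ce] matches any char NOT in {c, e}
Scanning 'dadbcdedd':
  pos 0: 'd' -> MATCH
  pos 1: 'a' -> MATCH
  pos 2: 'd' -> MATCH
  pos 3: 'b' -> MATCH
  pos 4: 'c' -> no (excluded)
  pos 5: 'd' -> MATCH
  pos 6: 'e' -> no (excluded)
  pos 7: 'd' -> MATCH
  pos 8: 'd' -> MATCH
Total matches: 7

7


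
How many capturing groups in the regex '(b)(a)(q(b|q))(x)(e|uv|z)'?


To count capturing groups, count each '(' that starts a group.
Pattern: '(b)(a)(q(b|q))(x)(e|uv|z)'
Walking through the pattern:
  Position 0: '(' -> group #1
  Position 3: '(' -> group #2
  Position 6: '(' -> group #3
  Position 8: '(' -> group #4
  Position 14: '(' -> group #5
  Position 17: '(' -> group #6
Total capturing groups: 6

6


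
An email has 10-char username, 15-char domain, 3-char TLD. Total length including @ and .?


An email address has format: username@domain.tld
Username length: 10
'@' character: 1
Domain length: 15
'.' character: 1
TLD length: 3
Total = 10 + 1 + 15 + 1 + 3 = 30

30


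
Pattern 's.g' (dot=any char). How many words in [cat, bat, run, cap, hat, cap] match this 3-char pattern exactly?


Pattern 's.g' means: starts with 's', any single char, ends with 'g'.
Checking each word (must be exactly 3 chars):
  'cat' (len=3): no
  'bat' (len=3): no
  'run' (len=3): no
  'cap' (len=3): no
  'hat' (len=3): no
  'cap' (len=3): no
Matching words: []
Total: 0

0


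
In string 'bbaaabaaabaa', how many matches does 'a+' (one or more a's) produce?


Pattern 'a+' matches one or more consecutive a's.
String: 'bbaaabaaabaa'
Scanning for runs of a:
  Match 1: 'aaa' (length 3)
  Match 2: 'aaa' (length 3)
  Match 3: 'aa' (length 2)
Total matches: 3

3


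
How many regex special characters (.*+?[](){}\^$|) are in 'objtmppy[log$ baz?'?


Regex special characters are: . * + ? [ ] ( ) { } \ ^ $ |
Scanning 'objtmppy[log$ baz?':
  pos 8: '[' -> SPECIAL
  pos 12: '$' -> SPECIAL
  pos 17: '?' -> SPECIAL
Special chars found: ['[', '$', '?']
Total: 3

3


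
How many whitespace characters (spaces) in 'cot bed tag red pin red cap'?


\s matches whitespace characters (spaces, tabs, etc.).
Text: 'cot bed tag red pin red cap'
This text has 7 words separated by spaces.
Number of spaces = number of words - 1 = 7 - 1 = 6

6


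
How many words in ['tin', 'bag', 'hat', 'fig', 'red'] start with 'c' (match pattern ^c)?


Pattern ^c anchors to start of word. Check which words begin with 'c':
  'tin' -> no
  'bag' -> no
  'hat' -> no
  'fig' -> no
  'red' -> no
Matching words: []
Count: 0

0


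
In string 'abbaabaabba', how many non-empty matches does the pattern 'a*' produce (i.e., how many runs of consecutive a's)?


Pattern 'a*' matches zero or more a's. We want non-empty runs of consecutive a's.
String: 'abbaabaabba'
Walking through the string to find runs of a's:
  Run 1: positions 0-0 -> 'a'
  Run 2: positions 3-4 -> 'aa'
  Run 3: positions 6-7 -> 'aa'
  Run 4: positions 10-10 -> 'a'
Non-empty runs found: ['a', 'aa', 'aa', 'a']
Count: 4

4


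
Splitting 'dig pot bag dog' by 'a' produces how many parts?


Splitting by 'a' breaks the string at each occurrence of the separator.
Text: 'dig pot bag dog'
Parts after split:
  Part 1: 'dig pot b'
  Part 2: 'g dog'
Total parts: 2

2


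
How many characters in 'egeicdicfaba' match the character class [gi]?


Character class [gi] matches any of: {g, i}
Scanning string 'egeicdicfaba' character by character:
  pos 0: 'e' -> no
  pos 1: 'g' -> MATCH
  pos 2: 'e' -> no
  pos 3: 'i' -> MATCH
  pos 4: 'c' -> no
  pos 5: 'd' -> no
  pos 6: 'i' -> MATCH
  pos 7: 'c' -> no
  pos 8: 'f' -> no
  pos 9: 'a' -> no
  pos 10: 'b' -> no
  pos 11: 'a' -> no
Total matches: 3

3


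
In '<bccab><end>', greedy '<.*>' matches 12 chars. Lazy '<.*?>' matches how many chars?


Greedy '<.*>' tries to match as MUCH as possible.
Lazy '<.*?>' tries to match as LITTLE as possible.

String: '<bccab><end>'
Greedy '<.*>' starts at first '<' and extends to the LAST '>': '<bccab><end>' (12 chars)
Lazy '<.*?>' starts at first '<' and stops at the FIRST '>': '<bccab>' (7 chars)

7


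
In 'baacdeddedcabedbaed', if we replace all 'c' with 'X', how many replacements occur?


re.sub('c', 'X', text) replaces every occurrence of 'c' with 'X'.
Text: 'baacdeddedcabedbaed'
Scanning for 'c':
  pos 3: 'c' -> replacement #1
  pos 10: 'c' -> replacement #2
Total replacements: 2

2


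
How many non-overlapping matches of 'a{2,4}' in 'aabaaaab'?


Pattern 'a{2,4}' matches between 2 and 4 consecutive a's (greedy).
String: 'aabaaaab'
Finding runs of a's and applying greedy matching:
  Run at pos 0: 'aa' (length 2)
  Run at pos 3: 'aaaa' (length 4)
Matches: ['aa', 'aaaa']
Count: 2

2


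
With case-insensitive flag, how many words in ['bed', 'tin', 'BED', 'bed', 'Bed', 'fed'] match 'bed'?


Case-insensitive matching: compare each word's lowercase form to 'bed'.
  'bed' -> lower='bed' -> MATCH
  'tin' -> lower='tin' -> no
  'BED' -> lower='bed' -> MATCH
  'bed' -> lower='bed' -> MATCH
  'Bed' -> lower='bed' -> MATCH
  'fed' -> lower='fed' -> no
Matches: ['bed', 'BED', 'bed', 'Bed']
Count: 4

4


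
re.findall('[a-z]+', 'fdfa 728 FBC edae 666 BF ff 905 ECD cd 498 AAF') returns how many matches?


Pattern '[a-z]+' finds one or more lowercase letters.
Text: 'fdfa 728 FBC edae 666 BF ff 905 ECD cd 498 AAF'
Scanning for matches:
  Match 1: 'fdfa'
  Match 2: 'edae'
  Match 3: 'ff'
  Match 4: 'cd'
Total matches: 4

4


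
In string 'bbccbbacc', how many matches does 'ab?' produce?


Pattern 'ab?' matches 'a' optionally followed by 'b'.
String: 'bbccbbacc'
Scanning left to right for 'a' then checking next char:
  Match 1: 'a' (a not followed by b)
Total matches: 1

1


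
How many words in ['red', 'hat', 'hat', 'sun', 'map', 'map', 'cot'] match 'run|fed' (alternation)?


Alternation 'run|fed' matches either 'run' or 'fed'.
Checking each word:
  'red' -> no
  'hat' -> no
  'hat' -> no
  'sun' -> no
  'map' -> no
  'map' -> no
  'cot' -> no
Matches: []
Count: 0

0


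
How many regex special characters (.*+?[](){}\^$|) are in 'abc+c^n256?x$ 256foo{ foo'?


Regex special characters are: . * + ? [ ] ( ) { } \ ^ $ |
Scanning 'abc+c^n256?x$ 256foo{ foo':
  pos 3: '+' -> SPECIAL
  pos 5: '^' -> SPECIAL
  pos 10: '?' -> SPECIAL
  pos 12: '$' -> SPECIAL
  pos 20: '{' -> SPECIAL
Special chars found: ['+', '^', '?', '$', '{']
Total: 5

5


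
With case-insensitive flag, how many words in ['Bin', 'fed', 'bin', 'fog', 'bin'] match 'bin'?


Case-insensitive matching: compare each word's lowercase form to 'bin'.
  'Bin' -> lower='bin' -> MATCH
  'fed' -> lower='fed' -> no
  'bin' -> lower='bin' -> MATCH
  'fog' -> lower='fog' -> no
  'bin' -> lower='bin' -> MATCH
Matches: ['Bin', 'bin', 'bin']
Count: 3

3


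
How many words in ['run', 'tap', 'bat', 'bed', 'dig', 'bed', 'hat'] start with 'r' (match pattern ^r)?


Pattern ^r anchors to start of word. Check which words begin with 'r':
  'run' -> MATCH (starts with 'r')
  'tap' -> no
  'bat' -> no
  'bed' -> no
  'dig' -> no
  'bed' -> no
  'hat' -> no
Matching words: ['run']
Count: 1

1


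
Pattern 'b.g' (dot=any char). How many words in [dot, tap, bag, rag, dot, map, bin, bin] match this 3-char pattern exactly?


Pattern 'b.g' means: starts with 'b', any single char, ends with 'g'.
Checking each word (must be exactly 3 chars):
  'dot' (len=3): no
  'tap' (len=3): no
  'bag' (len=3): MATCH
  'rag' (len=3): no
  'dot' (len=3): no
  'map' (len=3): no
  'bin' (len=3): no
  'bin' (len=3): no
Matching words: ['bag']
Total: 1

1


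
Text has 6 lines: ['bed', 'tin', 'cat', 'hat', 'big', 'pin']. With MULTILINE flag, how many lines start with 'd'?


With MULTILINE flag, ^ matches the start of each line.
Lines: ['bed', 'tin', 'cat', 'hat', 'big', 'pin']
Checking which lines start with 'd':
  Line 1: 'bed' -> no
  Line 2: 'tin' -> no
  Line 3: 'cat' -> no
  Line 4: 'hat' -> no
  Line 5: 'big' -> no
  Line 6: 'pin' -> no
Matching lines: []
Count: 0

0


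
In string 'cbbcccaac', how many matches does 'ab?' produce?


Pattern 'ab?' matches 'a' optionally followed by 'b'.
String: 'cbbcccaac'
Scanning left to right for 'a' then checking next char:
  Match 1: 'a' (a not followed by b)
  Match 2: 'a' (a not followed by b)
Total matches: 2

2


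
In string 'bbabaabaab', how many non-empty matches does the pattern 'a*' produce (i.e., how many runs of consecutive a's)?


Pattern 'a*' matches zero or more a's. We want non-empty runs of consecutive a's.
String: 'bbabaabaab'
Walking through the string to find runs of a's:
  Run 1: positions 2-2 -> 'a'
  Run 2: positions 4-5 -> 'aa'
  Run 3: positions 7-8 -> 'aa'
Non-empty runs found: ['a', 'aa', 'aa']
Count: 3

3


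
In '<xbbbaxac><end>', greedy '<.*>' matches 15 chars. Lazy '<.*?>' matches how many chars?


Greedy '<.*>' tries to match as MUCH as possible.
Lazy '<.*?>' tries to match as LITTLE as possible.

String: '<xbbbaxac><end>'
Greedy '<.*>' starts at first '<' and extends to the LAST '>': '<xbbbaxac><end>' (15 chars)
Lazy '<.*?>' starts at first '<' and stops at the FIRST '>': '<xbbbaxac>' (10 chars)

10


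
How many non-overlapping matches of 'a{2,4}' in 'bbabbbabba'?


Pattern 'a{2,4}' matches between 2 and 4 consecutive a's (greedy).
String: 'bbabbbabba'
Finding runs of a's and applying greedy matching:
  Run at pos 2: 'a' (length 1)
  Run at pos 6: 'a' (length 1)
  Run at pos 9: 'a' (length 1)
Matches: []
Count: 0

0


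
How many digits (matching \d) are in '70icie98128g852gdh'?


\d matches any digit 0-9.
Scanning '70icie98128g852gdh':
  pos 0: '7' -> DIGIT
  pos 1: '0' -> DIGIT
  pos 6: '9' -> DIGIT
  pos 7: '8' -> DIGIT
  pos 8: '1' -> DIGIT
  pos 9: '2' -> DIGIT
  pos 10: '8' -> DIGIT
  pos 12: '8' -> DIGIT
  pos 13: '5' -> DIGIT
  pos 14: '2' -> DIGIT
Digits found: ['7', '0', '9', '8', '1', '2', '8', '8', '5', '2']
Total: 10

10


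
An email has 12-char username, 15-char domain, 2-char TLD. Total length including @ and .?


An email address has format: username@domain.tld
Username length: 12
'@' character: 1
Domain length: 15
'.' character: 1
TLD length: 2
Total = 12 + 1 + 15 + 1 + 2 = 31

31


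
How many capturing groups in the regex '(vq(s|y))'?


To count capturing groups, count each '(' that starts a group.
Pattern: '(vq(s|y))'
Walking through the pattern:
  Position 0: '(' -> group #1
  Position 3: '(' -> group #2
Total capturing groups: 2

2


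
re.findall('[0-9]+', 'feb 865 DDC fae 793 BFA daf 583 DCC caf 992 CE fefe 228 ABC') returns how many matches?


Pattern '[0-9]+' finds one or more digits.
Text: 'feb 865 DDC fae 793 BFA daf 583 DCC caf 992 CE fefe 228 ABC'
Scanning for matches:
  Match 1: '865'
  Match 2: '793'
  Match 3: '583'
  Match 4: '992'
  Match 5: '228'
Total matches: 5

5


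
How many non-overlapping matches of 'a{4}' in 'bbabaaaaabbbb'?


Pattern 'a{4}' matches exactly 4 consecutive a's (greedy, non-overlapping).
String: 'bbabaaaaabbbb'
Scanning for runs of a's:
  Run at pos 2: 'a' (length 1) -> 0 match(es)
  Run at pos 4: 'aaaaa' (length 5) -> 1 match(es)
Matches found: ['aaaa']
Total: 1

1


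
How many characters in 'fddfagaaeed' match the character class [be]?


Character class [be] matches any of: {b, e}
Scanning string 'fddfagaaeed' character by character:
  pos 0: 'f' -> no
  pos 1: 'd' -> no
  pos 2: 'd' -> no
  pos 3: 'f' -> no
  pos 4: 'a' -> no
  pos 5: 'g' -> no
  pos 6: 'a' -> no
  pos 7: 'a' -> no
  pos 8: 'e' -> MATCH
  pos 9: 'e' -> MATCH
  pos 10: 'd' -> no
Total matches: 2

2


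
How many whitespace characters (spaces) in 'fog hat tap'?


\s matches whitespace characters (spaces, tabs, etc.).
Text: 'fog hat tap'
This text has 3 words separated by spaces.
Number of spaces = number of words - 1 = 3 - 1 = 2

2


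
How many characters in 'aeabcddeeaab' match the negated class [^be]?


Negated class [^be] matches any char NOT in {b, e}
Scanning 'aeabcddeeaab':
  pos 0: 'a' -> MATCH
  pos 1: 'e' -> no (excluded)
  pos 2: 'a' -> MATCH
  pos 3: 'b' -> no (excluded)
  pos 4: 'c' -> MATCH
  pos 5: 'd' -> MATCH
  pos 6: 'd' -> MATCH
  pos 7: 'e' -> no (excluded)
  pos 8: 'e' -> no (excluded)
  pos 9: 'a' -> MATCH
  pos 10: 'a' -> MATCH
  pos 11: 'b' -> no (excluded)
Total matches: 7

7


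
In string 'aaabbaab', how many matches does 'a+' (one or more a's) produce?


Pattern 'a+' matches one or more consecutive a's.
String: 'aaabbaab'
Scanning for runs of a:
  Match 1: 'aaa' (length 3)
  Match 2: 'aa' (length 2)
Total matches: 2

2


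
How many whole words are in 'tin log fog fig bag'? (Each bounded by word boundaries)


Word boundaries (\b) mark the start/end of each word.
Text: 'tin log fog fig bag'
Splitting by whitespace:
  Word 1: 'tin'
  Word 2: 'log'
  Word 3: 'fog'
  Word 4: 'fig'
  Word 5: 'bag'
Total whole words: 5

5
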